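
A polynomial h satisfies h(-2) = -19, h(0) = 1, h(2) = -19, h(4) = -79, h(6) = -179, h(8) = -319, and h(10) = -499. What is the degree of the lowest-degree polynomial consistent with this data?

2

Forward differences of the values at x = -2, 0, 2, 4, 6, 8, 10:
  h  : -19  1  -19  -79  -179  -319  -499
  Δ  : 20  -20  -60  -100  -140  -180
  Δ^2: -40  -40  -40  -40  -40
  Δ^3: 0  0  0  0
  Δ^4: 0  0  0
  Δ^5: 0  0
  Δ^6: 0
The second differences are constant (-40) and nonzero, while all higher differences vanish, so the minimal degree is 2.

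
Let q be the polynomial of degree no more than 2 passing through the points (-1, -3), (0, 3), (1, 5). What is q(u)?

q(u) = -2u^2 + 4u + 3

Write q(u) = au^2 + bu + c. Substituting each data point gives a linear system:
  a - b + c = -3
  c = 3
  a + b + c = 5
Solving the system yields a = -2, b = 4, c = 3.
So q(u) = -2u^2 + 4u + 3.
Check: q(0) = 3. ✓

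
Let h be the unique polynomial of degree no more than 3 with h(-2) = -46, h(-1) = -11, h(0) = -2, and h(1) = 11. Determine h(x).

h(x) = 5x^3 + 2x^2 + 6x - 2

Write h(x) = ax^3 + bx^2 + cx + d. Substituting each data point gives a linear system:
  -8a + 4b - 2c + d = -46
  -a + b - c + d = -11
  d = -2
  a + b + c + d = 11
Solving the system yields a = 5, b = 2, c = 6, d = -2.
So h(x) = 5x^3 + 2x^2 + 6x - 2.
Check: h(-1) = -11. ✓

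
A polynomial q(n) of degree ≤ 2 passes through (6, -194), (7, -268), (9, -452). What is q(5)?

Using the Lagrange interpolation formula with nodes 6, 7, 9:
  L_0(n) = (n - 7)(n - 9) / 3
  L_1(n) = (n - 6)(n - 9) / -2
  L_2(n) = (n - 6)(n - 7) / 6
Then q(n) = -194·L_0(n) - 268·L_1(n) - 452·L_2(n).
Expanding and collecting terms gives q(n) = -6n^2 + 4n - 2.
Evaluating at n = 5: q(5) = -132.

-132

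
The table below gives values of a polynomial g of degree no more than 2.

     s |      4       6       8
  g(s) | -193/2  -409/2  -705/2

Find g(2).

-57/2

Forward differences of the values at s = 4, 6, 8:
  g  : -193/2  -409/2  -705/2
  Δ  : -108  -148
  Δ^2: -40
The second differences are constant, confirming degree 2.
Interpolating (Newton forward form) and evaluating at s = 2 gives g(2) = -57/2.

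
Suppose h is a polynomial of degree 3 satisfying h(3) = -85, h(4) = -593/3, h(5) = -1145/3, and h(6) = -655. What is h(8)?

-4625/3

Using the Lagrange interpolation formula with nodes 3, 4, 5, 6:
  L_0(u) = (u - 4)(u - 5)(u - 6) / -6
  L_1(u) = (u - 3)(u - 5)(u - 6) / 2
  L_2(u) = (u - 3)(u - 4)(u - 6) / -2
  L_3(u) = (u - 3)(u - 4)(u - 5) / 6
Then h(u) = -85·L_0(u) - 593/3·L_1(u) - 1145/3·L_2(u) - 655·L_3(u).
Expanding and collecting terms gives h(u) = -3u^3 + (1/3)u^2 - 4u + 5.
Evaluating at u = 8: h(8) = -4625/3.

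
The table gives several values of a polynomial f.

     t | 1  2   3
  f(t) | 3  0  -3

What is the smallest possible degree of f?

1

Forward differences of the values at t = 1, 2, 3:
  f  : 3  0  -3
  Δ  : -3  -3
  Δ^2: 0
The first differences are constant (-3) and nonzero, while all higher differences vanish, so the minimal degree is 1.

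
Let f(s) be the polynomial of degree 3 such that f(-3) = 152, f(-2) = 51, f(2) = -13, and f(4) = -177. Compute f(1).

0

Write f(s) = as^3 + bs^2 + cs + d. Substituting each data point gives a linear system:
  -27a + 9b - 3c + d = 152
  -8a + 4b - 2c + d = 51
  8a + 4b + 2c + d = -13
  64a + 16b + 4c + d = -177
Solving the system yields a = -4, b = 5, c = 0, d = -1.
So f(s) = -4s³ + 5s² - 1.
Then f(1) = 0.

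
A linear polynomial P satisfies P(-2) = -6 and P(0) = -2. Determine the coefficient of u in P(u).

2

Write P(u) = au + b. Substituting each data point gives a linear system:
  -2a + b = -6
  b = -2
Solving the system yields a = 2, b = -2.
So P(u) = 2u - 2.
The leading coefficient is 2.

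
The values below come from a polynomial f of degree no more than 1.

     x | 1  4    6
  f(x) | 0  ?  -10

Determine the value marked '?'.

The 2 known points determine the degree-1 polynomial uniquely.
Write f(x) = ax + b. Substituting each data point gives a linear system:
  a + b = 0
  6a + b = -10
Solving the system yields a = -2, b = 2.
So f(x) = -2x + 2.
Then f(4) = -6.

-6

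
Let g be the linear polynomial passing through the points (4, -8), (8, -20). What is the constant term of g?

Write g(s) = as + b. Substituting each data point gives a linear system:
  4a + b = -8
  8a + b = -20
Solving the system yields a = -3, b = 4.
So g(s) = -3s + 4.
The constant term is 4.

4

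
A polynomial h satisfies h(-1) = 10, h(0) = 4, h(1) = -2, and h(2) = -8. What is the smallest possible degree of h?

Forward differences of the values at u = -1, 0, 1, 2:
  h  : 10  4  -2  -8
  Δ  : -6  -6  -6
  Δ^2: 0  0
  Δ^3: 0
The first differences are constant (-6) and nonzero, while all higher differences vanish, so the minimal degree is 1.

1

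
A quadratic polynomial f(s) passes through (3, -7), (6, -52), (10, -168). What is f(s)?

f(s) = -2s^2 + 3s + 2

Write f(s) = as^2 + bs + c. Substituting each data point gives a linear system:
  9a + 3b + c = -7
  36a + 6b + c = -52
  100a + 10b + c = -168
Solving the system yields a = -2, b = 3, c = 2.
So f(s) = -2s² + 3s + 2.
Check: f(6) = -52. ✓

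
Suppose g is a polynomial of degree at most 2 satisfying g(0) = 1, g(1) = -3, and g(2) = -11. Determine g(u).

g(u) = -2u^2 - 2u + 1

Using the Lagrange interpolation formula with nodes 0, 1, 2:
  L_0(u) = (u - 1)(u - 2) / 2
  L_1(u) = u(u - 2) / -1
  L_2(u) = u(u - 1) / 2
Then g(u) = 1·L_0(u) - 3·L_1(u) - 11·L_2(u).
Expanding and collecting terms gives g(u) = -2u^2 - 2u + 1.
Check: g(1) = -3. ✓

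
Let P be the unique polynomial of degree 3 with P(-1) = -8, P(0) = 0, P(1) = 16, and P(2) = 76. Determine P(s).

P(s) = 6s^3 + 4s^2 + 6s

Using the Lagrange interpolation formula with nodes -1, 0, 1, 2:
  L_0(s) = s(s - 1)(s - 2) / -6
  L_1(s) = (s + 1)(s - 1)(s - 2) / 2
  L_2(s) = (s + 1)s(s - 2) / -2
  L_3(s) = (s + 1)s(s - 1) / 6
Then P(s) = -8·L_0(s) + 0·L_1(s) + 16·L_2(s) + 76·L_3(s).
Expanding and collecting terms gives P(s) = 6s^3 + 4s^2 + 6s.
Check: P(2) = 76. ✓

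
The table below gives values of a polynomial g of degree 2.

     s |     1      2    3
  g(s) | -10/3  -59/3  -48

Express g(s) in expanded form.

Write g(s) = as^2 + bs + c. Substituting each data point gives a linear system:
  a + b + c = -10/3
  4a + 2b + c = -59/3
  9a + 3b + c = -48
Solving the system yields a = -6, b = 5/3, c = 1.
So g(s) = -6s² + (5/3)s + 1.
Check: g(3) = -48. ✓

g(s) = -6s^2 + (5/3)s + 1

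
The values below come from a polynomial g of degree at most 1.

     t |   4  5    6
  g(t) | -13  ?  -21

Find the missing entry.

On equispaced nodes a degree-1 polynomial has vanishing second forward difference, so
  g(4) - 2·g(5) + g(6) = 0.
Substituting the known values and solving for g(5):
  -2·g(5) = 34
  g(5) = -17.

-17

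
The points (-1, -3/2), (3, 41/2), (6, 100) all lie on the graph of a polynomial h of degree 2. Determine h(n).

Write h(n) = an^2 + bn + c. Substituting each data point gives a linear system:
  a - b + c = -3/2
  9a + 3b + c = 41/2
  36a + 6b + c = 100
Solving the system yields a = 3, b = -1/2, c = -5.
So h(n) = 3n² - (1/2)n - 5.
Check: h(6) = 100. ✓

h(n) = 3n^2 - (1/2)n - 5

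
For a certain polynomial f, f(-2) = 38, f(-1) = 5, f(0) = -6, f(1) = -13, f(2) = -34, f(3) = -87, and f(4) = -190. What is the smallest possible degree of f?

3

Forward differences of the values at u = -2, -1, 0, 1, 2, 3, 4:
  f  : 38  5  -6  -13  -34  -87  -190
  Δ  : -33  -11  -7  -21  -53  -103
  Δ^2: 22  4  -14  -32  -50
  Δ^3: -18  -18  -18  -18
  Δ^4: 0  0  0
  Δ^5: 0  0
  Δ^6: 0
The third differences are constant (-18) and nonzero, while all higher differences vanish, so the minimal degree is 3.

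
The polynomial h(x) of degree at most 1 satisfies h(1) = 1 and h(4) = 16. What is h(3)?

Write h(x) = ax + b. Substituting each data point gives a linear system:
  a + b = 1
  4a + b = 16
Solving the system yields a = 5, b = -4.
So h(x) = 5x - 4.
Then h(3) = 11.

11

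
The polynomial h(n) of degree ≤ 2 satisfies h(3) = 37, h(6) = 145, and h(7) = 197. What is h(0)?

Using the Lagrange interpolation formula with nodes 3, 6, 7:
  L_0(n) = (n - 6)(n - 7) / 12
  L_1(n) = (n - 3)(n - 7) / -3
  L_2(n) = (n - 3)(n - 6) / 4
Then h(n) = 37·L_0(n) + 145·L_1(n) + 197·L_2(n).
Expanding and collecting terms gives h(n) = 4n² + 1.
Evaluating at n = 0: h(0) = 1.

1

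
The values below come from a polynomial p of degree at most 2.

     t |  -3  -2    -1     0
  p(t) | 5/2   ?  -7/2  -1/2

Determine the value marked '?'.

On equispaced nodes a degree-2 polynomial has vanishing third forward difference, so
  - p(-3) + 3·p(-2) - 3·p(-1) + p(0) = 0.
Substituting the known values and solving for p(-2):
  3·p(-2) = -15/2
  p(-2) = -5/2.

-5/2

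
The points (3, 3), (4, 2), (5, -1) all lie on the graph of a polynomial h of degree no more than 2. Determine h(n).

Write h(n) = an^2 + bn + c. Substituting each data point gives a linear system:
  9a + 3b + c = 3
  16a + 4b + c = 2
  25a + 5b + c = -1
Solving the system yields a = -1, b = 6, c = -6.
So h(n) = -n^2 + 6n - 6.
Check: h(3) = 3. ✓

h(n) = -n^2 + 6n - 6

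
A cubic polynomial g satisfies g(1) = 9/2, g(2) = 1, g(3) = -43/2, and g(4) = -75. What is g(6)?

-323

Write g(n) = an^3 + bn^2 + cn + d. Substituting each data point gives a linear system:
  a + b + c + d = 9/2
  8a + 4b + 2c + d = 1
  27a + 9b + 3c + d = -43/2
  64a + 16b + 4c + d = -75
Solving the system yields a = -2, b = 5/2, c = 3, d = 1.
So g(n) = -2n³ + (5/2)n² + 3n + 1.
Then g(6) = -323.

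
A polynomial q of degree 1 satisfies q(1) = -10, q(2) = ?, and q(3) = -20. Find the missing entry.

The 2 known points determine the degree-1 polynomial uniquely.
Write q(x) = ax + b. Substituting each data point gives a linear system:
  a + b = -10
  3a + b = -20
Solving the system yields a = -5, b = -5.
So q(x) = -5x - 5.
Then q(2) = -15.

-15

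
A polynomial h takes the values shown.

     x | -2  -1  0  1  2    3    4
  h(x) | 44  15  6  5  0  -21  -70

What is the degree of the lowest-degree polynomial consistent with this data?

Forward differences of the values at x = -2, -1, 0, 1, 2, 3, 4:
  h  : 44  15  6  5  0  -21  -70
  Δ  : -29  -9  -1  -5  -21  -49
  Δ^2: 20  8  -4  -16  -28
  Δ^3: -12  -12  -12  -12
  Δ^4: 0  0  0
  Δ^5: 0  0
  Δ^6: 0
The third differences are constant (-12) and nonzero, while all higher differences vanish, so the minimal degree is 3.

3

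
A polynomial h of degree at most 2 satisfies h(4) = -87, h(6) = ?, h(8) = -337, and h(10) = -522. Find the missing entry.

On equispaced nodes a degree-2 polynomial has vanishing third forward difference, so
  - h(4) + 3·h(6) - 3·h(8) + h(10) = 0.
Substituting the known values and solving for h(6):
  3·h(6) = -576
  h(6) = -192.

-192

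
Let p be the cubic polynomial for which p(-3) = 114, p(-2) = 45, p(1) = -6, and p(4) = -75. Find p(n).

p(n) = -2n^3 + 5n^2 - 6n - 3

Write p(n) = an^3 + bn^2 + cn + d. Substituting each data point gives a linear system:
  -27a + 9b - 3c + d = 114
  -8a + 4b - 2c + d = 45
  a + b + c + d = -6
  64a + 16b + 4c + d = -75
Solving the system yields a = -2, b = 5, c = -6, d = -3.
So p(n) = -2n^3 + 5n^2 - 6n - 3.
Check: p(1) = -6. ✓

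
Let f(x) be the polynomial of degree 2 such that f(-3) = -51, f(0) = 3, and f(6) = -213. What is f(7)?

Write f(x) = ax^2 + bx + c. Substituting each data point gives a linear system:
  9a - 3b + c = -51
  c = 3
  36a + 6b + c = -213
Solving the system yields a = -6, b = 0, c = 3.
So f(x) = -6x² + 3.
Then f(7) = -291.

-291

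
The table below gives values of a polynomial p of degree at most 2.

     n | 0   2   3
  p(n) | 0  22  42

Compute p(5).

Using the Lagrange interpolation formula with nodes 0, 2, 3:
  L_0(n) = (n - 2)(n - 3) / 6
  L_1(n) = n(n - 3) / -2
  L_2(n) = n(n - 2) / 3
Then p(n) = 0·L_0(n) + 22·L_1(n) + 42·L_2(n).
Expanding and collecting terms gives p(n) = 3n^2 + 5n.
Evaluating at n = 5: p(5) = 100.

100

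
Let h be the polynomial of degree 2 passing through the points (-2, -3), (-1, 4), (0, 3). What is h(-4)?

Forward differences of the values at t = -2, -1, 0:
  h  : -3  4  3
  Δ  : 7  -1
  Δ^2: -8
The second differences are constant, confirming degree 2.
Interpolating (Newton forward form) and evaluating at t = -4 gives h(-4) = -41.

-41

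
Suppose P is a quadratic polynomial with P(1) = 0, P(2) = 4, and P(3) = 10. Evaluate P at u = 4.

18

Write P(u) = au^2 + bu + c. Substituting each data point gives a linear system:
  a + b + c = 0
  4a + 2b + c = 4
  9a + 3b + c = 10
Solving the system yields a = 1, b = 1, c = -2.
So P(u) = u^2 + u - 2.
Then P(4) = 18.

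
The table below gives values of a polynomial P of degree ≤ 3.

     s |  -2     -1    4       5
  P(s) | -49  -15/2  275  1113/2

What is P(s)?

Using the Lagrange interpolation formula with nodes -2, -1, 4, 5:
  L_0(s) = (s + 1)(s - 4)(s - 5) / -42
  L_1(s) = (s + 2)(s - 4)(s - 5) / 30
  L_2(s) = (s + 2)(s + 1)(s - 5) / -30
  L_3(s) = (s + 2)(s + 1)(s - 4) / 42
Then P(s) = -49·L_0(s) - 15/2·L_1(s) + 275·L_2(s) + 1113/2·L_3(s).
Expanding and collecting terms gives P(s) = 5s³ - (5/2)s² - s - 1.
Check: P(5) = 1113/2. ✓

P(s) = 5s^3 - (5/2)s^2 - s - 1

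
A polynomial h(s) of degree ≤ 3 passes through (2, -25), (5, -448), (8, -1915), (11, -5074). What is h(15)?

-13038

Using the Lagrange interpolation formula with nodes 2, 5, 8, 11:
  L_0(s) = (s - 5)(s - 8)(s - 11) / -162
  L_1(s) = (s - 2)(s - 8)(s - 11) / 54
  L_2(s) = (s - 2)(s - 5)(s - 11) / -54
  L_3(s) = (s - 2)(s - 5)(s - 8) / 162
Then h(s) = -25·L_0(s) - 448·L_1(s) - 1915·L_2(s) - 5074·L_3(s).
Expanding and collecting terms gives h(s) = -4s^3 + 2s^2 + s - 3.
Evaluating at s = 15: h(15) = -13038.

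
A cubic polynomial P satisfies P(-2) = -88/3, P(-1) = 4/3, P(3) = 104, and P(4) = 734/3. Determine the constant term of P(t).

Write P(t) = at^3 + bt^2 + ct + d. Substituting each data point gives a linear system:
  -8a + 4b - 2c + d = -88/3
  -a + b - c + d = 4/3
  27a + 9b + 3c + d = 104
  64a + 16b + 4c + d = 734/3
Solving the system yields a = 4, b = -1, c = -1/3, d = 6.
So P(t) = 4t^3 - t^2 - (1/3)t + 6.
The constant term is 6.

6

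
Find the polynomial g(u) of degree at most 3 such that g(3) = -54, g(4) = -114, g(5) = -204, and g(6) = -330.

g(u) = -u^3 - 3u^2 - 2u + 6

Write g(u) = au^3 + bu^2 + cu + d. Substituting each data point gives a linear system:
  27a + 9b + 3c + d = -54
  64a + 16b + 4c + d = -114
  125a + 25b + 5c + d = -204
  216a + 36b + 6c + d = -330
Solving the system yields a = -1, b = -3, c = -2, d = 6.
So g(u) = -u³ - 3u² - 2u + 6.
Check: g(3) = -54. ✓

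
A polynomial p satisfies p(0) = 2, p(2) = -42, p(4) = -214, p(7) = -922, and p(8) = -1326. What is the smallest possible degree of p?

3

Divided differences on the nodes 0, 2, 4, 7, 8:
  order 0: 2  -42  -214  -922  -1326
  order 1: -22  -86  -236  -404
  order 2: -16  -30  -42
  order 3: -2  -2
  order 4: 0
The order-3 divided differences are all -2 (nonzero) and every higher order vanishes, so the data lies on a polynomial of degree exactly 3.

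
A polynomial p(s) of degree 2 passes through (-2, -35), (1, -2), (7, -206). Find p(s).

Write p(s) = as^2 + bs + c. Substituting each data point gives a linear system:
  4a - 2b + c = -35
  a + b + c = -2
  49a + 7b + c = -206
Solving the system yields a = -5, b = 6, c = -3.
So p(s) = -5s² + 6s - 3.
Check: p(-2) = -35. ✓

p(s) = -5s^2 + 6s - 3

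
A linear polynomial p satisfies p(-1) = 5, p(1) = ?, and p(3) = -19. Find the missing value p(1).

The 2 known points determine the degree-1 polynomial uniquely.
Write p(u) = au + b. Substituting each data point gives a linear system:
  -a + b = 5
  3a + b = -19
Solving the system yields a = -6, b = -1.
So p(u) = -6u - 1.
Then p(1) = -7.

-7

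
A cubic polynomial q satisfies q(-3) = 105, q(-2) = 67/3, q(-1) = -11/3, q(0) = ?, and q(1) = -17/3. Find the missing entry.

-3

The 4 known points determine the degree-3 polynomial uniquely.
Write q(x) = ax^3 + bx^2 + cx + d. Substituting each data point gives a linear system:
  -27a + 9b - 3c + d = 105
  -8a + 4b - 2c + d = 67/3
  -a + b - c + d = -11/3
  a + b + c + d = -17/3
Solving the system yields a = -5, b = -5/3, c = 4, d = -3.
So q(x) = -5x^3 - (5/3)x^2 + 4x - 3.
Then q(0) = -3.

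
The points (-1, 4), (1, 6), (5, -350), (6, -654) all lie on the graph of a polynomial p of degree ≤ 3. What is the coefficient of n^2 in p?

Write p(n) = an^3 + bn^2 + cn + d. Substituting each data point gives a linear system:
  -a + b - c + d = 4
  a + b + c + d = 6
  125a + 25b + 5c + d = -350
  216a + 36b + 6c + d = -654
Solving the system yields a = -4, b = 5, c = 5, d = 0.
So p(n) = -4n³ + 5n² + 5n.
The coefficient of n^2 is 5.

5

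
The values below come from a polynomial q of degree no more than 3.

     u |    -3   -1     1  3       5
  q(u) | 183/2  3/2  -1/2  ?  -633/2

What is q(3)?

-117/2

The 4 known points determine the degree-3 polynomial uniquely.
Write q(u) = au^3 + bu^2 + cu + d. Substituting each data point gives a linear system:
  -27a + 9b - 3c + d = 183/2
  -a + b - c + d = 3/2
  a + b + c + d = -1/2
  125a + 25b + 5c + d = -633/2
Solving the system yields a = -3, b = 2, c = 2, d = -3/2.
So q(u) = -3u^3 + 2u^2 + 2u - 3/2.
Then q(3) = -117/2.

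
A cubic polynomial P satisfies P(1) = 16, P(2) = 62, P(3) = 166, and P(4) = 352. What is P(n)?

Write P(n) = an^3 + bn^2 + cn + d. Substituting each data point gives a linear system:
  a + b + c + d = 16
  8a + 4b + 2c + d = 62
  27a + 9b + 3c + d = 166
  64a + 16b + 4c + d = 352
Solving the system yields a = 4, b = 5, c = 3, d = 4.
So P(n) = 4n^3 + 5n^2 + 3n + 4.
Check: P(3) = 166. ✓

P(n) = 4n^3 + 5n^2 + 3n + 4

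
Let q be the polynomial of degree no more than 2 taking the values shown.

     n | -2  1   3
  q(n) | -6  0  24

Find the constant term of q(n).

-6

Write q(n) = an^2 + bn + c. Substituting each data point gives a linear system:
  4a - 2b + c = -6
  a + b + c = 0
  9a + 3b + c = 24
Solving the system yields a = 2, b = 4, c = -6.
So q(n) = 2n^2 + 4n - 6.
The constant term is -6.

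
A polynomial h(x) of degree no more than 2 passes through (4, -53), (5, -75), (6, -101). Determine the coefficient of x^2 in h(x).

Write h(x) = ax^2 + bx + c. Substituting each data point gives a linear system:
  16a + 4b + c = -53
  25a + 5b + c = -75
  36a + 6b + c = -101
Solving the system yields a = -2, b = -4, c = -5.
So h(x) = -2x^2 - 4x - 5.
The leading coefficient is -2.

-2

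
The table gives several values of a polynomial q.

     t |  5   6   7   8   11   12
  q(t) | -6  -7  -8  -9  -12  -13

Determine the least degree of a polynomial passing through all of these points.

1

Divided differences on the nodes 5, 6, 7, 8, 11, 12:
  order 0: -6  -7  -8  -9  -12  -13
  order 1: -1  -1  -1  -1  -1
  order 2: 0  0  0  0
  order 3: 0  0  0
  order 4: 0  0
  order 5: 0
The order-1 divided differences are all -1 (nonzero) and every higher order vanishes, so the data lies on a polynomial of degree exactly 1.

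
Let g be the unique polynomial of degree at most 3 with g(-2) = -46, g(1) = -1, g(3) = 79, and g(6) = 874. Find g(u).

Write g(u) = au^3 + bu^2 + cu + d. Substituting each data point gives a linear system:
  -8a + 4b - 2c + d = -46
  a + b + c + d = -1
  27a + 9b + 3c + d = 79
  216a + 36b + 6c + d = 874
Solving the system yields a = 5, b = -5, c = -5, d = 4.
So g(u) = 5u³ - 5u² - 5u + 4.
Check: g(1) = -1. ✓

g(u) = 5u^3 - 5u^2 - 5u + 4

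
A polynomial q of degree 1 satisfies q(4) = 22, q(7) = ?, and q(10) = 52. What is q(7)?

37

The 2 known points determine the degree-1 polynomial uniquely.
Write q(u) = au + b. Substituting each data point gives a linear system:
  4a + b = 22
  10a + b = 52
Solving the system yields a = 5, b = 2.
So q(u) = 5u + 2.
Then q(7) = 37.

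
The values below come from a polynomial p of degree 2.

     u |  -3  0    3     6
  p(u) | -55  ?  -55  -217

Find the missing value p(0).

The 3 known points determine the degree-2 polynomial uniquely.
Write p(u) = au^2 + bu + c. Substituting each data point gives a linear system:
  9a - 3b + c = -55
  9a + 3b + c = -55
  36a + 6b + c = -217
Solving the system yields a = -6, b = 0, c = -1.
So p(u) = -6u² - 1.
Then p(0) = -1.

-1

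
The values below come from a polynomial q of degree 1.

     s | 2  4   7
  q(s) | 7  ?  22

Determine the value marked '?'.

13

The 2 known points determine the degree-1 polynomial uniquely.
Write q(s) = as + b. Substituting each data point gives a linear system:
  2a + b = 7
  7a + b = 22
Solving the system yields a = 3, b = 1.
So q(s) = 3s + 1.
Then q(4) = 13.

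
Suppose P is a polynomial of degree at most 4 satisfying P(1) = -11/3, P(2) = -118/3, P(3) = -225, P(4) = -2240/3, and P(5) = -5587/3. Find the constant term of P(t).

-4

Write P(t) = at^4 + bt^3 + ct^2 + dt + e. Substituting each data point gives a linear system:
  a + b + c + d + e = -11/3
  16a + 8b + 4c + 2d + e = -118/3
  81a + 27b + 9c + 3d + e = -225
  256a + 64b + 16c + 4d + e = -2240/3
  625a + 125b + 25c + 5d + e = -5587/3
Solving the system yields a = -3, b = -1, c = 6, d = -5/3, e = -4.
So P(t) = -3t^4 - t^3 + 6t^2 - (5/3)t - 4.
The constant term is -4.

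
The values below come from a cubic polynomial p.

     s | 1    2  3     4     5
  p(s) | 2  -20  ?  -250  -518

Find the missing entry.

The 4 known points determine the degree-3 polynomial uniquely.
Write p(s) = as^3 + bs^2 + cs + d. Substituting each data point gives a linear system:
  a + b + c + d = 2
  8a + 4b + 2c + d = -20
  64a + 16b + 4c + d = -250
  125a + 25b + 5c + d = -518
Solving the system yields a = -5, b = 4, c = 1, d = 2.
So p(s) = -5s^3 + 4s^2 + s + 2.
Then p(3) = -94.

-94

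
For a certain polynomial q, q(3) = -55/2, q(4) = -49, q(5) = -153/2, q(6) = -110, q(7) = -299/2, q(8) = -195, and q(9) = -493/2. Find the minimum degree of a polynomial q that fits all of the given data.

Forward differences of the values at s = 3, 4, 5, 6, 7, 8, 9:
  q  : -55/2  -49  -153/2  -110  -299/2  -195  -493/2
  Δ  : -43/2  -55/2  -67/2  -79/2  -91/2  -103/2
  Δ^2: -6  -6  -6  -6  -6
  Δ^3: 0  0  0  0
  Δ^4: 0  0  0
  Δ^5: 0  0
  Δ^6: 0
The second differences are constant (-6) and nonzero, while all higher differences vanish, so the minimal degree is 2.

2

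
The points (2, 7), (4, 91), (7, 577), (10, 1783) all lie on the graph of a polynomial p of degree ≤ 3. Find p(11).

2401

Using the Lagrange interpolation formula with nodes 2, 4, 7, 10:
  L_0(t) = (t - 4)(t - 7)(t - 10) / -80
  L_1(t) = (t - 2)(t - 7)(t - 10) / 36
  L_2(t) = (t - 2)(t - 4)(t - 10) / -45
  L_3(t) = (t - 2)(t - 4)(t - 7) / 144
Then p(t) = 7·L_0(t) + 91·L_1(t) + 577·L_2(t) + 1783·L_3(t).
Expanding and collecting terms gives p(t) = 2t^3 - 2t^2 - 2t + 3.
Evaluating at t = 11: p(11) = 2401.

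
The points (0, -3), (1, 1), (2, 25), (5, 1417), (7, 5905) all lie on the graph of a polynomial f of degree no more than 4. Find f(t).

f(t) = 3t^4 - 4t^3 + t^2 + 4t - 3

Write f(t) = at^4 + bt^3 + ct^2 + dt + e. Substituting each data point gives a linear system:
  e = -3
  a + b + c + d + e = 1
  16a + 8b + 4c + 2d + e = 25
  625a + 125b + 25c + 5d + e = 1417
  2401a + 343b + 49c + 7d + e = 5905
Solving the system yields a = 3, b = -4, c = 1, d = 4, e = -3.
So f(t) = 3t⁴ - 4t³ + t² + 4t - 3.
Check: f(5) = 1417. ✓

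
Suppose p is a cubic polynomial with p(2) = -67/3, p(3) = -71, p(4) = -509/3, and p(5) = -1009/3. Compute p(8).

Forward differences of the values at x = 2, 3, 4, 5:
  p  : -67/3  -71  -509/3  -1009/3
  Δ  : -146/3  -296/3  -500/3
  Δ^2: -50  -68
  Δ^3: -18
The third differences are constant, confirming degree 3.
Interpolating (Newton forward form) and evaluating at x = 8 gives p(8) = -4273/3.

-4273/3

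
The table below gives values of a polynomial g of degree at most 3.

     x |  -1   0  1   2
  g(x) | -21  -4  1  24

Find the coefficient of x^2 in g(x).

Write g(x) = ax^3 + bx^2 + cx + d. Substituting each data point gives a linear system:
  -a + b - c + d = -21
  d = -4
  a + b + c + d = 1
  8a + 4b + 2c + d = 24
Solving the system yields a = 5, b = -6, c = 6, d = -4.
So g(x) = 5x^3 - 6x^2 + 6x - 4.
The coefficient of x^2 is -6.

-6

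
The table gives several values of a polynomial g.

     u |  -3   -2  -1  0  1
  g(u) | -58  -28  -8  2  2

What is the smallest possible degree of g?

2

Forward differences of the values at u = -3, -2, -1, 0, 1:
  g  : -58  -28  -8  2  2
  Δ  : 30  20  10  0
  Δ^2: -10  -10  -10
  Δ^3: 0  0
  Δ^4: 0
The second differences are constant (-10) and nonzero, while all higher differences vanish, so the minimal degree is 2.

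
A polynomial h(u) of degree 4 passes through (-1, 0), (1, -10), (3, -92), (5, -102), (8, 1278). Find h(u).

h(u) = u^4 - 5u^3 - 4u^2 - 2

Using the Lagrange interpolation formula with nodes -1, 1, 3, 5, 8:
  L_0(u) = (u - 1)(u - 3)(u - 5)(u - 8) / 432
  L_1(u) = (u + 1)(u - 3)(u - 5)(u - 8) / -112
  L_2(u) = (u + 1)(u - 1)(u - 5)(u - 8) / 80
  L_3(u) = (u + 1)(u - 1)(u - 3)(u - 8) / -144
  L_4(u) = (u + 1)(u - 1)(u - 3)(u - 5) / 945
Then h(u) = 0·L_0(u) - 10·L_1(u) - 92·L_2(u) - 102·L_3(u) + 1278·L_4(u).
Expanding and collecting terms gives h(u) = u^4 - 5u^3 - 4u^2 - 2.
Check: h(5) = -102. ✓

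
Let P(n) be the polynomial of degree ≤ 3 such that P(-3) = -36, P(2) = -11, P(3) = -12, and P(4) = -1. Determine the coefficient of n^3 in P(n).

Write P(n) = an^3 + bn^2 + cn + d. Substituting each data point gives a linear system:
  -27a + 9b - 3c + d = -36
  8a + 4b + 2c + d = -11
  27a + 9b + 3c + d = -12
  64a + 16b + 4c + d = -1
Solving the system yields a = 1, b = -3, c = -5, d = 3.
So P(n) = n³ - 3n² - 5n + 3.
The leading coefficient is 1.

1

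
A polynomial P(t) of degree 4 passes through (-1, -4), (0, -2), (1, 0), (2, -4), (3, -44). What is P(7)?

Write P(t) = at^4 + bt^3 + ct^2 + dt + e. Substituting each data point gives a linear system:
  a - b + c - d + e = -4
  e = -2
  a + b + c + d + e = 0
  16a + 8b + 4c + 2d + e = -4
  81a + 27b + 9c + 3d + e = -44
Solving the system yields a = -1, b = 1, c = 1, d = 1, e = -2.
So P(t) = -t^4 + t^3 + t^2 + t - 2.
Then P(7) = -2004.

-2004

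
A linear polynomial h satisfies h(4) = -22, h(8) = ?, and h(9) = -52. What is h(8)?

The 2 known points determine the degree-1 polynomial uniquely.
Write h(n) = an + b. Substituting each data point gives a linear system:
  4a + b = -22
  9a + b = -52
Solving the system yields a = -6, b = 2.
So h(n) = -6n + 2.
Then h(8) = -46.

-46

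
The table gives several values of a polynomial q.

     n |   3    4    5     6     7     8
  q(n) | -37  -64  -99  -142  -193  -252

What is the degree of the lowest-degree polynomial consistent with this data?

Forward differences of the values at n = 3, 4, 5, 6, 7, 8:
  q  : -37  -64  -99  -142  -193  -252
  Δ  : -27  -35  -43  -51  -59
  Δ^2: -8  -8  -8  -8
  Δ^3: 0  0  0
  Δ^4: 0  0
  Δ^5: 0
The second differences are constant (-8) and nonzero, while all higher differences vanish, so the minimal degree is 2.

2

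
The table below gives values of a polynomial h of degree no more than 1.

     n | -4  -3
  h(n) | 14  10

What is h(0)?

-2

Write h(n) = an + b. Substituting each data point gives a linear system:
  -4a + b = 14
  -3a + b = 10
Solving the system yields a = -4, b = -2.
So h(n) = -4n - 2.
Then h(0) = -2.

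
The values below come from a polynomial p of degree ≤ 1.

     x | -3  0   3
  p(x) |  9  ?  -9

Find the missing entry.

0

On equispaced nodes a degree-1 polynomial has vanishing second forward difference, so
  p(-3) - 2·p(0) + p(3) = 0.
Substituting the known values and solving for p(0):
  -2·p(0) = 0
  p(0) = 0.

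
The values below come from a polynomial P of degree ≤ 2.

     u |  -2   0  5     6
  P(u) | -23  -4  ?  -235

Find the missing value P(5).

-333/2

The 3 known points determine the degree-2 polynomial uniquely.
Write P(u) = au^2 + bu + c. Substituting each data point gives a linear system:
  4a - 2b + c = -23
  c = -4
  36a + 6b + c = -235
Solving the system yields a = -6, b = -5/2, c = -4.
So P(u) = -6u^2 - (5/2)u - 4.
Then P(5) = -333/2.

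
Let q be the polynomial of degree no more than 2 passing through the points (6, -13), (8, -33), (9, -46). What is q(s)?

q(s) = -s^2 + 4s - 1

Write q(s) = as^2 + bs + c. Substituting each data point gives a linear system:
  36a + 6b + c = -13
  64a + 8b + c = -33
  81a + 9b + c = -46
Solving the system yields a = -1, b = 4, c = -1.
So q(s) = -s² + 4s - 1.
Check: q(6) = -13. ✓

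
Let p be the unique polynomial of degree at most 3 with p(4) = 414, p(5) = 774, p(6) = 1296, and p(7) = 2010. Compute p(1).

6

Using the Lagrange interpolation formula with nodes 4, 5, 6, 7:
  L_0(u) = (u - 5)(u - 6)(u - 7) / -6
  L_1(u) = (u - 4)(u - 6)(u - 7) / 2
  L_2(u) = (u - 4)(u - 5)(u - 7) / -2
  L_3(u) = (u - 4)(u - 5)(u - 6) / 6
Then p(u) = 414·L_0(u) + 774·L_1(u) + 1296·L_2(u) + 2010·L_3(u).
Expanding and collecting terms gives p(u) = 5u^3 + 6u^2 + u - 6.
Evaluating at u = 1: p(1) = 6.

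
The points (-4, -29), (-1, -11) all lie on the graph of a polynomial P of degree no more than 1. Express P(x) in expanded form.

P(x) = 6x - 5

Write P(x) = ax + b. Substituting each data point gives a linear system:
  -4a + b = -29
  -a + b = -11
Solving the system yields a = 6, b = -5.
So P(x) = 6x - 5.
Check: P(-4) = -29. ✓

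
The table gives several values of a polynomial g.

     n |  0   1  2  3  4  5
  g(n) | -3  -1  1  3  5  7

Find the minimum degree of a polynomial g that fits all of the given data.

Forward differences of the values at n = 0, 1, 2, 3, 4, 5:
  g  : -3  -1  1  3  5  7
  Δ  : 2  2  2  2  2
  Δ^2: 0  0  0  0
  Δ^3: 0  0  0
  Δ^4: 0  0
  Δ^5: 0
The first differences are constant (2) and nonzero, while all higher differences vanish, so the minimal degree is 1.

1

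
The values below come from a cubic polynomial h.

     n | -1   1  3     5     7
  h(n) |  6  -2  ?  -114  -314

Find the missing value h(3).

The 4 known points determine the degree-3 polynomial uniquely.
Write h(n) = an^3 + bn^2 + cn + d. Substituting each data point gives a linear system:
  -a + b - c + d = 6
  a + b + c + d = -2
  125a + 25b + 5c + d = -114
  343a + 49b + 7c + d = -314
Solving the system yields a = -1, b = 1, c = -3, d = 1.
So h(n) = -n^3 + n^2 - 3n + 1.
Then h(3) = -26.

-26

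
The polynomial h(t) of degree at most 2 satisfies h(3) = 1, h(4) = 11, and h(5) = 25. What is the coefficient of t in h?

-4

Write h(t) = at^2 + bt + c. Substituting each data point gives a linear system:
  9a + 3b + c = 1
  16a + 4b + c = 11
  25a + 5b + c = 25
Solving the system yields a = 2, b = -4, c = -5.
So h(t) = 2t² - 4t - 5.
The coefficient of t is -4.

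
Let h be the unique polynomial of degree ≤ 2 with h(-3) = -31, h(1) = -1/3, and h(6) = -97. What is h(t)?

Using the Lagrange interpolation formula with nodes -3, 1, 6:
  L_0(t) = (t - 1)(t - 6) / 36
  L_1(t) = (t + 3)(t - 6) / -20
  L_2(t) = (t + 3)(t - 1) / 45
Then h(t) = -31·L_0(t) - 1/3·L_1(t) - 97·L_2(t).
Expanding and collecting terms gives h(t) = -3t^2 + (5/3)t + 1.
Check: h(-3) = -31. ✓

h(t) = -3t^2 + (5/3)t + 1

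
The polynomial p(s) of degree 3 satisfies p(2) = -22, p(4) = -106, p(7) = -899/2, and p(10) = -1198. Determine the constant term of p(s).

2

Write p(s) = as^3 + bs^2 + cs + d. Substituting each data point gives a linear system:
  8a + 4b + 2c + d = -22
  64a + 16b + 4c + d = -106
  343a + 49b + 7c + d = -899/2
  1000a + 100b + 10c + d = -1198
Solving the system yields a = -1, b = -3/2, c = -5, d = 2.
So p(s) = -s^3 - (3/2)s^2 - 5s + 2.
The constant term is 2.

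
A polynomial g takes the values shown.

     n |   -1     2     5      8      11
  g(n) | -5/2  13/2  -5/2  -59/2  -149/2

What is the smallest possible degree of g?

2

Forward differences of the values at n = -1, 2, 5, 8, 11:
  g  : -5/2  13/2  -5/2  -59/2  -149/2
  Δ  : 9  -9  -27  -45
  Δ^2: -18  -18  -18
  Δ^3: 0  0
  Δ^4: 0
The second differences are constant (-18) and nonzero, while all higher differences vanish, so the minimal degree is 2.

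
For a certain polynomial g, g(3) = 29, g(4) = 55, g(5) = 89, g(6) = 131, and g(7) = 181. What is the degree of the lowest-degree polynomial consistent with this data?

Forward differences of the values at t = 3, 4, 5, 6, 7:
  g  : 29  55  89  131  181
  Δ  : 26  34  42  50
  Δ^2: 8  8  8
  Δ^3: 0  0
  Δ^4: 0
The second differences are constant (8) and nonzero, while all higher differences vanish, so the minimal degree is 2.

2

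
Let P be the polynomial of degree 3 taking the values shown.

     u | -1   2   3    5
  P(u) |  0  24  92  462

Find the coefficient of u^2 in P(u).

Write P(u) = au^3 + bu^2 + cu + d. Substituting each data point gives a linear system:
  -a + b - c + d = 0
  8a + 4b + 2c + d = 24
  27a + 9b + 3c + d = 92
  125a + 25b + 5c + d = 462
Solving the system yields a = 4, b = -1, c = -3, d = 2.
So P(u) = 4u^3 - u^2 - 3u + 2.
The coefficient of u^2 is -1.

-1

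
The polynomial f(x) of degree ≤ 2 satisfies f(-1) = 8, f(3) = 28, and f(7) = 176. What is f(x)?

f(x) = 4x^2 - 3x + 1

Write f(x) = ax^2 + bx + c. Substituting each data point gives a linear system:
  a - b + c = 8
  9a + 3b + c = 28
  49a + 7b + c = 176
Solving the system yields a = 4, b = -3, c = 1.
So f(x) = 4x^2 - 3x + 1.
Check: f(-1) = 8. ✓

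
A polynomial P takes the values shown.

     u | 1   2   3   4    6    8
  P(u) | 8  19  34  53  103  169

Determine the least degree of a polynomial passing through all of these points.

2

Divided differences on the nodes 1, 2, 3, 4, 6, 8:
  order 0: 8  19  34  53  103  169
  order 1: 11  15  19  25  33
  order 2: 2  2  2  2
  order 3: 0  0  0
  order 4: 0  0
  order 5: 0
The order-2 divided differences are all 2 (nonzero) and every higher order vanishes, so the data lies on a polynomial of degree exactly 2.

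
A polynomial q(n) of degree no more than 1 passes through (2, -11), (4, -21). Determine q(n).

q(n) = -5n - 1

Write q(n) = an + b. Substituting each data point gives a linear system:
  2a + b = -11
  4a + b = -21
Solving the system yields a = -5, b = -1.
So q(n) = -5n - 1.
Check: q(4) = -21. ✓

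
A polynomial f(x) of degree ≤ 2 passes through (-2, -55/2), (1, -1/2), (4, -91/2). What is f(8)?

-435/2

Forward differences of the values at x = -2, 1, 4:
  f  : -55/2  -1/2  -91/2
  Δ  : 27  -45
  Δ^2: -72
The second differences are constant, confirming degree 2.
Interpolating (Newton forward form) and evaluating at x = 8 gives f(8) = -435/2.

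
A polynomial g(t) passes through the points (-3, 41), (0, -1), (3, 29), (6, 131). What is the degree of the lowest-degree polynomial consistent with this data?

Forward differences of the values at t = -3, 0, 3, 6:
  g  : 41  -1  29  131
  Δ  : -42  30  102
  Δ^2: 72  72
  Δ^3: 0
The second differences are constant (72) and nonzero, while all higher differences vanish, so the minimal degree is 2.

2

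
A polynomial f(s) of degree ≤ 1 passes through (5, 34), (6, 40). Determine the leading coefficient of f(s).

Write f(s) = as + b. Substituting each data point gives a linear system:
  5a + b = 34
  6a + b = 40
Solving the system yields a = 6, b = 4.
So f(s) = 6s + 4.
The leading coefficient is 6.

6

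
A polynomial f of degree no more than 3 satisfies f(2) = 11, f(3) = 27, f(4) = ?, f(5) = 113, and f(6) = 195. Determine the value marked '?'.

On equispaced nodes a degree-3 polynomial has vanishing fourth forward difference, so
  f(2) - 4·f(3) + 6·f(4) - 4·f(5) + f(6) = 0.
Substituting the known values and solving for f(4):
  6·f(4) = 354
  f(4) = 59.

59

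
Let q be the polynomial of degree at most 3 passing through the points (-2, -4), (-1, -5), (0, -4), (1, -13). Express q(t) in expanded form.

q(t) = -2t^3 - 5t^2 - 2t - 4

Using the Lagrange interpolation formula with nodes -2, -1, 0, 1:
  L_0(t) = (t + 1)t(t - 1) / -6
  L_1(t) = (t + 2)t(t - 1) / 2
  L_2(t) = (t + 2)(t + 1)(t - 1) / -2
  L_3(t) = (t + 2)(t + 1)t / 6
Then q(t) = -4·L_0(t) - 5·L_1(t) - 4·L_2(t) - 13·L_3(t).
Expanding and collecting terms gives q(t) = -2t^3 - 5t^2 - 2t - 4.
Check: q(-2) = -4. ✓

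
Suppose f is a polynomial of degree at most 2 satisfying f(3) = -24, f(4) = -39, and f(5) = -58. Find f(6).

Using the Lagrange interpolation formula with nodes 3, 4, 5:
  L_0(u) = (u - 4)(u - 5) / 2
  L_1(u) = (u - 3)(u - 5) / -1
  L_2(u) = (u - 3)(u - 4) / 2
Then f(u) = -24·L_0(u) - 39·L_1(u) - 58·L_2(u).
Expanding and collecting terms gives f(u) = -2u^2 - u - 3.
Evaluating at u = 6: f(6) = -81.

-81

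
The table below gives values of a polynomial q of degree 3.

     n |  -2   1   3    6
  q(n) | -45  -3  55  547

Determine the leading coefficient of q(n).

3

Write q(n) = an^3 + bn^2 + cn + d. Substituting each data point gives a linear system:
  -8a + 4b - 2c + d = -45
  a + b + c + d = -3
  27a + 9b + 3c + d = 55
  216a + 36b + 6c + d = 547
Solving the system yields a = 3, b = -3, c = 2, d = -5.
So q(n) = 3n^3 - 3n^2 + 2n - 5.
The leading coefficient is 3.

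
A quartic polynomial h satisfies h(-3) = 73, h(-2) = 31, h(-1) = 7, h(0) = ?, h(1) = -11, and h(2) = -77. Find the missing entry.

1

On equispaced nodes a degree-4 polynomial has vanishing fifth forward difference, so
  - h(-3) + 5·h(-2) - 10·h(-1) + 10·h(0) - 5·h(1) + h(2) = 0.
Substituting the known values and solving for h(0):
  10·h(0) = 10
  h(0) = 1.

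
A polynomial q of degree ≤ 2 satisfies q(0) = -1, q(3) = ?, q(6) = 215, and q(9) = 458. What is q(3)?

On equispaced nodes a degree-2 polynomial has vanishing third forward difference, so
  - q(0) + 3·q(3) - 3·q(6) + q(9) = 0.
Substituting the known values and solving for q(3):
  3·q(3) = 186
  q(3) = 62.

62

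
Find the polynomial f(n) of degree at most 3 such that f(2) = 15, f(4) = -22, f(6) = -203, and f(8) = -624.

f(n) = -2n^3 + 6n^2 + (3/2)n + 4

Write f(n) = an^3 + bn^2 + cn + d. Substituting each data point gives a linear system:
  8a + 4b + 2c + d = 15
  64a + 16b + 4c + d = -22
  216a + 36b + 6c + d = -203
  512a + 64b + 8c + d = -624
Solving the system yields a = -2, b = 6, c = 3/2, d = 4.
So f(n) = -2n^3 + 6n^2 + (3/2)n + 4.
Check: f(8) = -624. ✓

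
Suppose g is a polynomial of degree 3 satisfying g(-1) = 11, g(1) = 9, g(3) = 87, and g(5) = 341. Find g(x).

g(x) = 2x^3 + 4x^2 - 3x + 6

Write g(x) = ax^3 + bx^2 + cx + d. Substituting each data point gives a linear system:
  -a + b - c + d = 11
  a + b + c + d = 9
  27a + 9b + 3c + d = 87
  125a + 25b + 5c + d = 341
Solving the system yields a = 2, b = 4, c = -3, d = 6.
So g(x) = 2x^3 + 4x^2 - 3x + 6.
Check: g(-1) = 11. ✓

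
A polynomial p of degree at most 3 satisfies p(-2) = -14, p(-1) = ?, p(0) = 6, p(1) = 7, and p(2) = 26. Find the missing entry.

5

On equispaced nodes a degree-3 polynomial has vanishing fourth forward difference, so
  p(-2) - 4·p(-1) + 6·p(0) - 4·p(1) + p(2) = 0.
Substituting the known values and solving for p(-1):
  -4·p(-1) = -20
  p(-1) = 5.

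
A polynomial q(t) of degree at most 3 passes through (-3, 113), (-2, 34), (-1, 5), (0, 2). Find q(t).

q(t) = -4t^3 + t^2 + 2t + 2

Using the Lagrange interpolation formula with nodes -3, -2, -1, 0:
  L_0(t) = (t + 2)(t + 1)t / -6
  L_1(t) = (t + 3)(t + 1)t / 2
  L_2(t) = (t + 3)(t + 2)t / -2
  L_3(t) = (t + 3)(t + 2)(t + 1) / 6
Then q(t) = 113·L_0(t) + 34·L_1(t) + 5·L_2(t) + 2·L_3(t).
Expanding and collecting terms gives q(t) = -4t^3 + t^2 + 2t + 2.
Check: q(-2) = 34. ✓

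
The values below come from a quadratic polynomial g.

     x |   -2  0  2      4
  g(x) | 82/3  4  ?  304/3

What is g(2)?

On equispaced nodes a degree-2 polynomial has vanishing third forward difference, so
  - g(-2) + 3·g(0) - 3·g(2) + g(4) = 0.
Substituting the known values and solving for g(2):
  -3·g(2) = -86
  g(2) = 86/3.

86/3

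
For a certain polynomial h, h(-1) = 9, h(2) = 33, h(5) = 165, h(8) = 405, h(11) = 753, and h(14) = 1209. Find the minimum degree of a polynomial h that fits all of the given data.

Forward differences of the values at u = -1, 2, 5, 8, 11, 14:
  h  : 9  33  165  405  753  1209
  Δ  : 24  132  240  348  456
  Δ^2: 108  108  108  108
  Δ^3: 0  0  0
  Δ^4: 0  0
  Δ^5: 0
The second differences are constant (108) and nonzero, while all higher differences vanish, so the minimal degree is 2.

2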